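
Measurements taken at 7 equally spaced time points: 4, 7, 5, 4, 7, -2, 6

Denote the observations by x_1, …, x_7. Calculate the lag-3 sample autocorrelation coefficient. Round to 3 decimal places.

Mean x̄ = (4 + 7 + 5 + 4 + 7 − 2 + 6)/7 = 4.4286
Deviations from mean: -0.4286, 2.5714, 0.5714, -0.4286, 2.5714, -6.4286, 1.5714
Σ(x_t−x̄)(x_{t+3}−x̄) = (0.1837) + (6.6122) + (-3.6735) + (-0.6735) = 2.4490
Denominator Σ(x_t−x̄)² = 57.7143
r_3 = 2.4490 / 57.7143 = 0.042

0.042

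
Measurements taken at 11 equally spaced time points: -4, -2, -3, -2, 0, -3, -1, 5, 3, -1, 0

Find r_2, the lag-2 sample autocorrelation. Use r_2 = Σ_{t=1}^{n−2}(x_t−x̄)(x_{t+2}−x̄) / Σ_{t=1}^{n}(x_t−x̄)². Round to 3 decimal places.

-0.039

Mean x̄ = (-4 − 2 − 3 − 2 + 0 − 3 − 1 + 5 + 3 − 1 + 0)/11 = -0.7273
Numerator Σ_{t=1}^{9}(x_t−x̄)(x_{t+2}−x̄) = -2.7851
Denominator Σ(x_t−x̄)² = 72.1818
r_2 = -2.7851 / 72.1818 = -0.039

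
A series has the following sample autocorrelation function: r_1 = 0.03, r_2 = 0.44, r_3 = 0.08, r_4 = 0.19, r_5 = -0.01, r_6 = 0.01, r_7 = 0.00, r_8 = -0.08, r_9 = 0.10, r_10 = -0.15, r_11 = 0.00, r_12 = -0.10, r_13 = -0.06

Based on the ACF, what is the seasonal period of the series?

2

The largest autocorrelation is r_2 = 0.44, with a weaker echo at lag 4 (0.19); the remaining lags stay at or below 0.10.
The dominant spike at lag 2 indicates a seasonal period of 2.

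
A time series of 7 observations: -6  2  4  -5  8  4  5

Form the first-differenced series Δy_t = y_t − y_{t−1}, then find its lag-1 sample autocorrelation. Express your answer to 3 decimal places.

First differences Δy: 8, 2, -9, 13, -4, 1
Mean of differences = 1.8333
Numerator Σ(Δy_t−Δȳ)(Δy_{t+1}−Δȳ) = -182.0278
Denominator Σ(Δy_t−Δȳ)² = 314.8333
r_1(Δy) = -182.0278 / 314.8333 = -0.578

-0.578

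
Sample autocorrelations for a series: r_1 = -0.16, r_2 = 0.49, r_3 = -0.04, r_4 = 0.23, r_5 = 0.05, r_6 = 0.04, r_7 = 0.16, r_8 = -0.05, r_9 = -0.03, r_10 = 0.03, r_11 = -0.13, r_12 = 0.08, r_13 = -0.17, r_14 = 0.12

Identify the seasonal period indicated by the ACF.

The largest autocorrelation is r_2 = 0.49, with a weaker echo at lag 4 (0.23); the remaining lags stay at or below 0.16.
The dominant spike at lag 2 indicates a seasonal period of 2.

2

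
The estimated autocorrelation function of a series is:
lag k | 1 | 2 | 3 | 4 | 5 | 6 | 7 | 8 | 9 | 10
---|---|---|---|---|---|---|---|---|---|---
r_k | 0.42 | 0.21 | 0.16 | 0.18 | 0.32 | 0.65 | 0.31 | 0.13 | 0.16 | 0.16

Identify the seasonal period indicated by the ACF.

The largest autocorrelation is r_6 = 0.65; the remaining lags stay at or below 0.42. The elevated value at lag 1 (0.42), dropping to 0.21 at lag 2, reflects decaying short-term dependence rather than seasonality.
The dominant spike at lag 6 indicates a seasonal period of 6.

6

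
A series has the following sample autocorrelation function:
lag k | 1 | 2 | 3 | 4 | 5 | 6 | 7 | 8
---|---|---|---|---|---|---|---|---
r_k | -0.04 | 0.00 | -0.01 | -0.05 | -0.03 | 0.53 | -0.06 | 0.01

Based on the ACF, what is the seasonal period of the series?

The largest autocorrelation is r_6 = 0.53; the remaining lags stay at or below 0.01.
The dominant spike at lag 6 indicates a seasonal period of 6.

6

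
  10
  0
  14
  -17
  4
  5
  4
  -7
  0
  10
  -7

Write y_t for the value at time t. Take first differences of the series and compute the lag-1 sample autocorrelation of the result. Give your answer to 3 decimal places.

First differences Δy: -10, 14, -31, 21, 1, -1, -11, 7, 10, -17
Mean of differences = -1.7000
Numerator Σ(Δy_t−Δȳ)(Δy_{t+1}−Δȳ) = -1356.8900
Denominator Σ(Δy_t−Δȳ)² = 2230.1000
r_1(Δy) = -1356.8900 / 2230.1000 = -0.608

-0.608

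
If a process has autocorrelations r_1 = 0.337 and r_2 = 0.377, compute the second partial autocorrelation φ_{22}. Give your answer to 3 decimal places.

0.297

φ_{22} = (r_2 − r_1²) / (1 − r_1²)
r_1² = (0.337)² = 0.113569
Numerator = 0.377 − 0.1136 = 0.2634; denominator = 1 − 0.1136 = 0.8864
φ_{22} = 0.2634 / 0.8864 = 0.297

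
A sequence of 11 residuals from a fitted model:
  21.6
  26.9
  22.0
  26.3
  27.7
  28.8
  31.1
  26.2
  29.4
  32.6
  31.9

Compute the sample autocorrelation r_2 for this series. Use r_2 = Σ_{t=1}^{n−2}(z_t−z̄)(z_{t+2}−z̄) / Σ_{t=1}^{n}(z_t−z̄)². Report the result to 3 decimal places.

0.290

Mean z̄ = (21.6 + 26.9 + 22.0 + 26.3 + 27.7 + 28.8 + 31.1 + 26.2 + 29.4 + 32.6 + 31.9)/11 = 27.6818
Numerator Σ_{t=1}^{9}(z_t−z̄)(z_{t+2}−z̄) = 38.2257
Denominator Σ(z_t−z̄)² = 131.8564
r_2 = 38.2257 / 131.8564 = 0.290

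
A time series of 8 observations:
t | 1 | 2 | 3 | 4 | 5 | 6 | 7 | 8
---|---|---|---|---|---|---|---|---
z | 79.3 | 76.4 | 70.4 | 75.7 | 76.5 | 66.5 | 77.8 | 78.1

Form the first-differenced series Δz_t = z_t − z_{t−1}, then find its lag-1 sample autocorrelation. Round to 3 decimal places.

First differences Δz: -2.9, -6.0, 5.3, 0.8, -10.0, 11.3, 0.3
Mean of differences = -0.1714
Numerator Σ(Δz_t−Δz̄)(Δz_{t+1}−Δz̄) = -127.5594
Denominator Σ(Δz_t−Δz̄)² = 300.7143
r_1(Δz) = -127.5594 / 300.7143 = -0.424

-0.424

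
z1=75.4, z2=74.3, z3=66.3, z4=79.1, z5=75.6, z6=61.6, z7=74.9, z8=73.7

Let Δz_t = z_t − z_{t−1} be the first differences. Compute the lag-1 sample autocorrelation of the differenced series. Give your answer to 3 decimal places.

First differences Δz: -1.1, -8.0, 12.8, -3.5, -14.0, 13.3, -1.2
Mean of differences = -0.2429
Numerator Σ(Δz_t−Δz̄)(Δz_{t+1}−Δz̄) = -291.4733
Denominator Σ(Δz_t−Δz̄)² = 615.2171
r_1(Δz) = -291.4733 / 615.2171 = -0.474

-0.474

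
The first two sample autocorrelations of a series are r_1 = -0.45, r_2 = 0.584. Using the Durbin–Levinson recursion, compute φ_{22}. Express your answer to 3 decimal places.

0.478

φ_{22} = (r_2 − r_1²) / (1 − r_1²)
r_1² = (-0.45)² = 0.2025
Numerator = 0.584 − 0.2025 = 0.3815; denominator = 1 − 0.2025 = 0.7975
φ_{22} = 0.3815 / 0.7975 = 0.478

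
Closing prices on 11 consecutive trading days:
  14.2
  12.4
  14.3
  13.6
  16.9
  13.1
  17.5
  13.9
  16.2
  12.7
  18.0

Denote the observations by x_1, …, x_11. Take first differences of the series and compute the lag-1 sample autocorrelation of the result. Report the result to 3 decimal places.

First differences Δx: -1.8, 1.9, -0.7, 3.3, -3.8, 4.4, -3.6, 2.3, -3.5, 5.3
Mean of differences = 0.3800
Numerator Σ(Δx_t−Δx̄)(Δx_{t+1}−Δx̄) = -87.2984
Denominator Σ(Δx_t−Δx̄)² = 109.1760
r_1(Δx) = -87.2984 / 109.1760 = -0.800

-0.800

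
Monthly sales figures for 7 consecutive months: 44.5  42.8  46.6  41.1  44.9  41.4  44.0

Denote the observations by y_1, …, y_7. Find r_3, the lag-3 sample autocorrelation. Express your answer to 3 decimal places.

-0.464

Mean ȳ = (44.5 + 42.8 + 46.6 + 41.1 + 44.9 + 41.4 + 44.0)/7 = 43.6143
Deviations from mean: 0.8857, -0.8143, 2.9857, -2.5143, 1.2857, -2.2143, 0.3857
Numerator Σ_{t=1}^{4}(y_t−ȳ)(y_{t+3}−ȳ) = -10.8549
Denominator Σ(y_t−ȳ)² = 23.3886
r_3 = -10.8549 / 23.3886 = -0.464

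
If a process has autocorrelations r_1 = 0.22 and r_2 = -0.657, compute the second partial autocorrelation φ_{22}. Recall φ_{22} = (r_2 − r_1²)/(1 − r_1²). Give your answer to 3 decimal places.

-0.741

φ_{22} = (r_2 − r_1²) / (1 − r_1²)
r_1² = (0.22)² = 0.0484
Numerator = -0.657 − 0.0484 = -0.7054; denominator = 1 − 0.0484 = 0.9516
φ_{22} = -0.7054 / 0.9516 = -0.741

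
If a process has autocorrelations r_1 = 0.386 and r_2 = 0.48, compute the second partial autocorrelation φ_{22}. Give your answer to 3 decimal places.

0.389

φ_{22} = (r_2 − r_1²) / (1 − r_1²)
r_1² = (0.386)² = 0.148996
Numerator = 0.48 − 0.1490 = 0.3310; denominator = 1 − 0.1490 = 0.8510
φ_{22} = 0.3310 / 0.8510 = 0.389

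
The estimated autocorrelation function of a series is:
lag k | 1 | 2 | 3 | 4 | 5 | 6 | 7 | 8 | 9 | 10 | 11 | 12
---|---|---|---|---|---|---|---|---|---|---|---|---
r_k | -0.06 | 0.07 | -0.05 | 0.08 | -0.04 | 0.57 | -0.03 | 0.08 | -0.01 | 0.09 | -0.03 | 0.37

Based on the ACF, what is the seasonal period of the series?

The largest autocorrelation is r_6 = 0.57, with a weaker echo at lag 12 (0.37); the remaining lags stay at or below 0.09.
The dominant spike at lag 6 indicates a seasonal period of 6.

6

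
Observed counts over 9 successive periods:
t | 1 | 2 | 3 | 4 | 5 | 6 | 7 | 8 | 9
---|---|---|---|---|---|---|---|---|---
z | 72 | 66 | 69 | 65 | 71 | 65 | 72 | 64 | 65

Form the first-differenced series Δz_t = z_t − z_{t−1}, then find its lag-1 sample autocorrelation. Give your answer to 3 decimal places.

-0.824

First differences Δz: -6, 3, -4, 6, -6, 7, -8, 1
Mean of differences = -0.8750
Numerator Σ(Δz_t−Δz̄)(Δz_{t+1}−Δz̄) = -198.5156
Denominator Σ(Δz_t−Δz̄)² = 240.8750
r_1(Δz) = -198.5156 / 240.8750 = -0.824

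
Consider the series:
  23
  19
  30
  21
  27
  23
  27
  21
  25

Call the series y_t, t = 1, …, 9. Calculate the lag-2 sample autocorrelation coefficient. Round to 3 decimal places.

Mean ȳ = (23 + 19 + 30 + 21 + 27 + 23 + 27 + 21 + 25)/9 = 24.0000
Σ(y_t−ȳ)(y_{t+2}−ȳ) = (-6.0000) + (15.0000) + (18.0000) + (3.0000) + (9.0000) + (3.0000) + (3.0000) = 45.0000
Denominator Σ(y_t−ȳ)² = 100.0000
r_2 = 45.0000 / 100.0000 = 0.450

0.450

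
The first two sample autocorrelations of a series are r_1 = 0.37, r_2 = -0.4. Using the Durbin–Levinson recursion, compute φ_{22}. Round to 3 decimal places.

-0.622

φ_{22} = (r_2 − r_1²) / (1 − r_1²)
r_1² = (0.37)² = 0.1369
Numerator = -0.4 − 0.1369 = -0.5369; denominator = 1 − 0.1369 = 0.8631
φ_{22} = -0.5369 / 0.8631 = -0.622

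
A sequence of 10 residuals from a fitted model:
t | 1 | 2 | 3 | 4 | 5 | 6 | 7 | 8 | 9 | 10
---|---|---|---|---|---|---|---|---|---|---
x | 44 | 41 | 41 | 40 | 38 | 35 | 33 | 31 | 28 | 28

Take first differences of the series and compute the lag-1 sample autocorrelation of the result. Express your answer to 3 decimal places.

-0.197

First differences Δx: -3, 0, -1, -2, -3, -2, -2, -3, 0
Mean of differences = -1.7778
Numerator Σ(Δx_t−Δx̄)(Δx_{t+1}−Δx̄) = -2.2716
Denominator Σ(Δx_t−Δx̄)² = 11.5556
r_1(Δx) = -2.2716 / 11.5556 = -0.197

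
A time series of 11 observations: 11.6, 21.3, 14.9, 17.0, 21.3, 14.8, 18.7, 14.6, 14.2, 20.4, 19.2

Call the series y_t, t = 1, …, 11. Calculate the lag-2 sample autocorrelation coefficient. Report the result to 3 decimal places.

Mean ȳ = (11.6 + 21.3 + 14.9 + 17.0 + 21.3 + 14.8 + 18.7 + 14.6 + 14.2 + 20.4 + 19.2)/11 = 17.0909
Numerator Σ_{t=1}^{9}(y_t−ȳ)(y_{t+2}−ȳ) = -3.8783
Denominator Σ(y_t−ȳ)² = 108.1891
r_2 = -3.8783 / 108.1891 = -0.036

-0.036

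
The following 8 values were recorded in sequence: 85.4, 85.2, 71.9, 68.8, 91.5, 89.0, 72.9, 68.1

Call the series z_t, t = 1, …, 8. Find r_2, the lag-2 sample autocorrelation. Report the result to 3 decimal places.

Mean z̄ = (85.4 + 85.2 + 71.9 + 68.8 + 91.5 + 89.0 + 72.9 + 68.1)/8 = 79.1000
Σ(z_t−z̄)(z_{t+2}−z̄) = (-45.3600) + (-62.8300) + (-89.2800) + (-101.9700) + (-76.8800) + (-108.9000) = -485.2200
Denominator Σ(z_t−z̄)² = 646.0400
r_2 = -485.2200 / 646.0400 = -0.751

-0.751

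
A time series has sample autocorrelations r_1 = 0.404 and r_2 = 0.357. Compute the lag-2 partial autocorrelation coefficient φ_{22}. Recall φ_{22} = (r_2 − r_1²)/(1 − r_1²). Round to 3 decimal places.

0.232

φ_{22} = (r_2 − r_1²) / (1 − r_1²)
r_1² = (0.404)² = 0.163216
Numerator = 0.357 − 0.1632 = 0.1938; denominator = 1 − 0.1632 = 0.8368
φ_{22} = 0.1938 / 0.8368 = 0.232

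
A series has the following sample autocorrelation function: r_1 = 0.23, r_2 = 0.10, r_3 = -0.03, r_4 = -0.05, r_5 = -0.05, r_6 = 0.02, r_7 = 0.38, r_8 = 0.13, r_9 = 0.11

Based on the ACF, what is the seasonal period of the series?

7

The largest autocorrelation is r_7 = 0.38; the remaining lags stay at or below 0.23. The elevated value at lag 1 (0.23), dropping to 0.10 at lag 2, reflects decaying short-term dependence rather than seasonality.
The dominant spike at lag 7 indicates a seasonal period of 7.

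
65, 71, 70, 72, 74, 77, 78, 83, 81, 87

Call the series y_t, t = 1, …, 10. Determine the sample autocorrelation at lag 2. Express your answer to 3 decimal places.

0.457

Mean ȳ = (65 + 71 + 70 + 72 + 74 + 77 + 78 + 83 + 81 + 87)/10 = 75.8000
Numerator Σ_{t=1}^{8}(y_t−ȳ)(y_{t+2}−ȳ) = 183.5200
Denominator Σ(y_t−ȳ)² = 401.6000
r_2 = 183.5200 / 401.6000 = 0.457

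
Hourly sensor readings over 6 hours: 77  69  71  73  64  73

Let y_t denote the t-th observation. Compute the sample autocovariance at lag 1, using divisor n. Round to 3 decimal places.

Mean ȳ = (77 + 69 + 71 + 73 + 64 + 73)/6 = 71.1667
Deviations: 5.8333, -2.1667, -0.1667, 1.8333, -7.1667, 1.8333
Σ_{t=1}^{5}(y_t−ȳ)(y_{t+1}−ȳ) = -38.8611
γ_1 = -38.8611 / 6 = -6.477

-6.477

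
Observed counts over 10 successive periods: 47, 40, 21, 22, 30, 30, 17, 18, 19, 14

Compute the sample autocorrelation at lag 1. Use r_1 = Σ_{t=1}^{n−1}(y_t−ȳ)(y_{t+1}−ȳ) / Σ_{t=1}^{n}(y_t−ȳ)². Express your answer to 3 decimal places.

0.399

Mean ȳ = (47 + 40 + 21 + 22 + 30 + 30 + 17 + 18 + 19 + 14)/10 = 25.8000
Numerator Σ_{t=1}^{9}(y_t−ȳ)(y_{t+1}−ȳ) = 417.7600
Denominator Σ(y_t−ȳ)² = 1047.6000
r_1 = 417.7600 / 1047.6000 = 0.399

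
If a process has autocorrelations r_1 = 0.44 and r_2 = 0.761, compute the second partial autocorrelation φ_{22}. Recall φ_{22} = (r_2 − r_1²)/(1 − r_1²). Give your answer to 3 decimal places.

φ_{22} = (r_2 − r_1²) / (1 − r_1²)
r_1² = (0.44)² = 0.1936
Numerator = 0.761 − 0.1936 = 0.5674; denominator = 1 − 0.1936 = 0.8064
φ_{22} = 0.5674 / 0.8064 = 0.704

0.704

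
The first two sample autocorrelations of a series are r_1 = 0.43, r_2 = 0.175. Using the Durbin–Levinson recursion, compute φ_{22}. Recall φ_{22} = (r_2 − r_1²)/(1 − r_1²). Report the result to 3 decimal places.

φ_{22} = (r_2 − r_1²) / (1 − r_1²)
r_1² = (0.43)² = 0.1849
Numerator = 0.175 − 0.1849 = -0.0099; denominator = 1 − 0.1849 = 0.8151
φ_{22} = -0.0099 / 0.8151 = -0.012

-0.012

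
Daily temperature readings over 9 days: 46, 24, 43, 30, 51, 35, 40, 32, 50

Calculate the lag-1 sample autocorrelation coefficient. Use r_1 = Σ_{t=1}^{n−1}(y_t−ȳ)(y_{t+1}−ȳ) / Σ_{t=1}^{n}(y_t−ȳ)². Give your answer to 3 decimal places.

-0.634

Mean ȳ = (46 + 24 + 43 + 30 + 51 + 35 + 40 + 32 + 50)/9 = 39.0000
Numerator Σ_{t=1}^{8}(y_t−ȳ)(y_{t+1}−ȳ) = -445.0000
Denominator Σ(y_t−ȳ)² = 702.0000
r_1 = -445.0000 / 702.0000 = -0.634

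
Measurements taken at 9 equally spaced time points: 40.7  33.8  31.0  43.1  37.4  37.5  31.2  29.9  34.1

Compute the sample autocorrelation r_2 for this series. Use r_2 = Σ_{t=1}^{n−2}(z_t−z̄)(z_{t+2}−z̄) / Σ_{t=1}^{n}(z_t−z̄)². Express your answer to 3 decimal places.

Mean z̄ = (40.7 + 33.8 + 31.0 + 43.1 + 37.4 + 37.5 + 31.2 + 29.9 + 34.1)/9 = 35.4111
Σ(z_t−z̄)(z_{t+2}−z̄) = (-23.3299) + (-12.3877) + (-8.7732) + (16.0612) + (-8.3754) + (-11.5121) + (5.5212) = -42.7958
Denominator Σ(z_t−z̄)² = 167.2889
r_2 = -42.7958 / 167.2889 = -0.256

-0.256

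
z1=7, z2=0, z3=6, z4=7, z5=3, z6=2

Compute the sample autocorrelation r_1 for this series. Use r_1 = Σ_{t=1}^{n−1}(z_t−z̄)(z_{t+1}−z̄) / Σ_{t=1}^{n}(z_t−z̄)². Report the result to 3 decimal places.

-0.351

Mean z̄ = (7 + 0 + 6 + 7 + 3 + 2)/6 = 4.1667
Σ(z_t−z̄)(z_{t+1}−z̄) = (-11.8056) + (-7.6389) + (5.1944) + (-3.3056) + (2.5278) = -15.0278
Denominator Σ(z_t−z̄)² = 42.8333
r_1 = -15.0278 / 42.8333 = -0.351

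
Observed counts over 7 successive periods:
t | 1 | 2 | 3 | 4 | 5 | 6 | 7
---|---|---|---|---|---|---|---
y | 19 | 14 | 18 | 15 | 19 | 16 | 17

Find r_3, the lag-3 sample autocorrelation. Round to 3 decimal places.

Mean ȳ = (19 + 14 + 18 + 15 + 19 + 16 + 17)/7 = 16.8571
Deviations from mean: 2.1429, -2.8571, 1.1429, -1.8571, 2.1429, -0.8571, 0.1429
Numerator Σ_{t=1}^{4}(y_t−ȳ)(y_{t+3}−ȳ) = -11.3469
Denominator Σ(y_t−ȳ)² = 22.8571
r_3 = -11.3469 / 22.8571 = -0.496

-0.496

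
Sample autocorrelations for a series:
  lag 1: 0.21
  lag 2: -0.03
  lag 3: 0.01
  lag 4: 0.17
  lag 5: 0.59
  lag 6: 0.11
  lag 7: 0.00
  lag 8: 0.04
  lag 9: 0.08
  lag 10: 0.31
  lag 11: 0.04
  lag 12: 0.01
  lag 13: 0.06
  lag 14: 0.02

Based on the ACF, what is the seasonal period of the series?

The largest autocorrelation is r_5 = 0.59, with a weaker echo at lag 10 (0.31); the remaining lags stay at or below 0.21.
The dominant spike at lag 5 indicates a seasonal period of 5.

5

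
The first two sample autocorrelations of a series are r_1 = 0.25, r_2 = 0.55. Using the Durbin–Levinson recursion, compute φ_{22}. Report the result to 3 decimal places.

φ_{22} = (r_2 − r_1²) / (1 − r_1²)
r_1² = (0.25)² = 0.0625
Numerator = 0.55 − 0.0625 = 0.4875; denominator = 1 − 0.0625 = 0.9375
φ_{22} = 0.4875 / 0.9375 = 0.520

0.520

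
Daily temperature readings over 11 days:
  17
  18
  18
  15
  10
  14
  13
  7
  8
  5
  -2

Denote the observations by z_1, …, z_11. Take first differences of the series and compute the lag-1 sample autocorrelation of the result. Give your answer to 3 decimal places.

-0.174

First differences Δz: 1, 0, -3, -5, 4, -1, -6, 1, -3, -7
Mean of differences = -1.9000
Numerator Σ(Δz_t−Δz̄)(Δz_{t+1}−Δz̄) = -19.3100
Denominator Σ(Δz_t−Δz̄)² = 110.9000
r_1(Δz) = -19.3100 / 110.9000 = -0.174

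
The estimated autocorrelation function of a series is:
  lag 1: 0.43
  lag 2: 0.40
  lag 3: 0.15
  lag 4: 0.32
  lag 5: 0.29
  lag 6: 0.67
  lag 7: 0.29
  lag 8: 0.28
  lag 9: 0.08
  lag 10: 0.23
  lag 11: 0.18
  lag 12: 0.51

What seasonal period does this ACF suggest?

6

The largest autocorrelation is r_6 = 0.67, with a weaker echo at lag 12 (0.51); the remaining lags stay at or below 0.43. The elevated value at lag 1 (0.43), dropping to 0.40 at lag 2, reflects decaying short-term dependence rather than seasonality.
The dominant spike at lag 6 indicates a seasonal period of 6.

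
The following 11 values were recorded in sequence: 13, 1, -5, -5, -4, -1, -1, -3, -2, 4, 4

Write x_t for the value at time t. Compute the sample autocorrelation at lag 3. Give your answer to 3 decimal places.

Mean x̄ = (13 + 1 − 5 − 5 − 4 − 1 − 1 − 3 − 2 + 4 + 4)/11 = 0.0909
Numerator Σ_{t=1}^{8}(x_t−x̄)(x_{t+3}−x̄) = -59.7521
Denominator Σ(x_t−x̄)² = 282.9091
r_3 = -59.7521 / 282.9091 = -0.211

-0.211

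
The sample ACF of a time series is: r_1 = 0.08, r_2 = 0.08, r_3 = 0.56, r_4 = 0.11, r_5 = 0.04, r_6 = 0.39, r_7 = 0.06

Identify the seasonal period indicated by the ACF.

The largest autocorrelation is r_3 = 0.56, with a weaker echo at lag 6 (0.39); the remaining lags stay at or below 0.11.
The dominant spike at lag 3 indicates a seasonal period of 3.

3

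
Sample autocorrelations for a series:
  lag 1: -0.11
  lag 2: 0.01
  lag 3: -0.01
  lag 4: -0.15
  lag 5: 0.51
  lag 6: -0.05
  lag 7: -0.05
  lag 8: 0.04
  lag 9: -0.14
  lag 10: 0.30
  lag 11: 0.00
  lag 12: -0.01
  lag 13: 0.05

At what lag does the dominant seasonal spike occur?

5

The largest autocorrelation is r_5 = 0.51, with a weaker echo at lag 10 (0.30); the remaining lags stay at or below 0.05.
The dominant spike at lag 5 indicates a seasonal period of 5.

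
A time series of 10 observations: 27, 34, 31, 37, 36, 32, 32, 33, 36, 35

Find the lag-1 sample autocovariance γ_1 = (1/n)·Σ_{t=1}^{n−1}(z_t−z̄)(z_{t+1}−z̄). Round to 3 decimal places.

Mean z̄ = (27 + 34 + 31 + 37 + 36 + 32 + 32 + 33 + 36 + 35)/10 = 33.3000
Σ_{t=1}^{9}(z_t−z̄)(z_{t+1}−z̄) = -2.1900
γ_1 = -2.1900 / 10 = -0.219

-0.219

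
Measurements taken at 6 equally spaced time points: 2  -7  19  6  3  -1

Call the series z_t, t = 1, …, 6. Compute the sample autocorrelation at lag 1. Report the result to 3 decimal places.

-0.286

Mean z̄ = (2 − 7 + 19 + 6 + 3 − 1)/6 = 3.6667
Deviations from mean: -1.6667, -10.6667, 15.3333, 2.3333, -0.6667, -4.6667
Numerator Σ_{t=1}^{5}(z_t−z̄)(z_{t+1}−z̄) = -108.4444
Denominator Σ(z_t−z̄)² = 379.3333
r_1 = -108.4444 / 379.3333 = -0.286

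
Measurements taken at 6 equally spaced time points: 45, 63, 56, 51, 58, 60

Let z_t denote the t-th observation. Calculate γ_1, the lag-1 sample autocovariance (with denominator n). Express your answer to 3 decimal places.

Mean z̄ = (45 + 63 + 56 + 51 + 58 + 60)/6 = 55.5000
Σ_{t=1}^{5}(z_t−z̄)(z_{t+1}−z̄) = -77.2500
γ_1 = -77.2500 / 6 = -12.875

-12.875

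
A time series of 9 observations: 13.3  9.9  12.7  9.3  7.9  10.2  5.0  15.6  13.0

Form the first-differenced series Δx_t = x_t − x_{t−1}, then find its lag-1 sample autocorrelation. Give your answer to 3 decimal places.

First differences Δx: -3.4, 2.8, -3.4, -1.4, 2.3, -5.2, 10.6, -2.6
Mean of differences = -0.0375
Numerator Σ(Δx_t−Δx̄)(Δx_{t+1}−Δx̄) = -111.9277
Denominator Σ(Δx_t−Δx̄)² = 184.3588
r_1(Δx) = -111.9277 / 184.3588 = -0.607

-0.607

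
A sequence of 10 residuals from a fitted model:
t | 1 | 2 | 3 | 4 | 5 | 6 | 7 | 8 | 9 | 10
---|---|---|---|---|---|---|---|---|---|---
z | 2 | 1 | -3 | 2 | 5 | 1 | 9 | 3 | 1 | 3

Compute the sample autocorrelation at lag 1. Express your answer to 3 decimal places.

Mean z̄ = (2 + 1 − 3 + 2 + 5 + 1 + 9 + 3 + 1 + 3)/10 = 2.4000
Numerator Σ_{t=1}^{9}(z_t−z̄)(z_{t+1}−z̄) = -1.3600
Denominator Σ(z_t−z̄)² = 86.4000
r_1 = -1.3600 / 86.4000 = -0.016

-0.016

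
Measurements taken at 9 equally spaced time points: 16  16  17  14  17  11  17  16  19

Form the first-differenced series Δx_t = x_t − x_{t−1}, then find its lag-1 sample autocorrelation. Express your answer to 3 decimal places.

-0.752

First differences Δx: 0, 1, -3, 3, -6, 6, -1, 3
Mean of differences = 0.3750
Numerator Σ(Δx_t−Δx̄)(Δx_{t+1}−Δx̄) = -75.1406
Denominator Σ(Δx_t−Δx̄)² = 99.8750
r_1(Δx) = -75.1406 / 99.8750 = -0.752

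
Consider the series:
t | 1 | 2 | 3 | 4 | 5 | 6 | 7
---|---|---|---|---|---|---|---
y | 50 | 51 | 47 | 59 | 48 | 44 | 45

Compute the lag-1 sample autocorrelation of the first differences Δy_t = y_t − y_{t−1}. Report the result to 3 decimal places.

-0.511

First differences Δy: 1, -4, 12, -11, -4, 1
Mean of differences = -0.8333
Numerator Σ(Δy_t−Δȳ)(Δy_{t+1}−Δȳ) = -150.5278
Denominator Σ(Δy_t−Δȳ)² = 294.8333
r_1(Δy) = -150.5278 / 294.8333 = -0.511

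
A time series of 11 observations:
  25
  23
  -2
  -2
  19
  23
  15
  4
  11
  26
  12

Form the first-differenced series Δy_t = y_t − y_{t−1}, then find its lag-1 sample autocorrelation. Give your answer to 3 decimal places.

0.006

First differences Δy: -2, -25, 0, 21, 4, -8, -11, 7, 15, -14
Mean of differences = -1.3000
Numerator Σ(Δy_t−Δȳ)(Δy_{t+1}−Δȳ) = 10.2100
Denominator Σ(Δy_t−Δȳ)² = 1724.1000
r_1(Δy) = 10.2100 / 1724.1000 = 0.006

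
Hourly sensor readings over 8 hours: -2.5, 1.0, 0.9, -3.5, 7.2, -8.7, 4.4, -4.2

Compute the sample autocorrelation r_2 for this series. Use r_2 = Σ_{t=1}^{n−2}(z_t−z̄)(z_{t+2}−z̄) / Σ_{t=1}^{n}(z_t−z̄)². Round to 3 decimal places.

Mean z̄ = (-2.5 + 1.0 + 0.9 − 3.5 + 7.2 − 8.7 + 4.4 − 4.2)/8 = -0.6750
Numerator Σ_{t=1}^{6}(z_t−z̄)(z_{t+2}−z̄) = 95.7213
Denominator Σ(z_t−z̄)² = 181.1950
r_2 = 95.7213 / 181.1950 = 0.528

0.528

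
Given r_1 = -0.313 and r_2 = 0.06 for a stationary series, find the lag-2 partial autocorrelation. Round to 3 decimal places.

-0.042

φ_{22} = (r_2 − r_1²) / (1 − r_1²)
r_1² = (-0.313)² = 0.097969
Numerator = 0.06 − 0.0980 = -0.0380; denominator = 1 − 0.0980 = 0.9020
φ_{22} = -0.0380 / 0.9020 = -0.042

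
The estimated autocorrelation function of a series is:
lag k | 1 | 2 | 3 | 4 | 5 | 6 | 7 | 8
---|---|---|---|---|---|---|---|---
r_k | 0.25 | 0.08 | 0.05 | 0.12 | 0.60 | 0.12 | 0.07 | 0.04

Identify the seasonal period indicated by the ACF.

The largest autocorrelation is r_5 = 0.60; the remaining lags stay at or below 0.25. The elevated value at lag 1 (0.25), dropping to 0.08 at lag 2, reflects decaying short-term dependence rather than seasonality.
The dominant spike at lag 5 indicates a seasonal period of 5.

5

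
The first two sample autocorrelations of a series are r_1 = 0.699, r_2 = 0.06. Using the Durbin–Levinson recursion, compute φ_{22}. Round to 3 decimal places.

φ_{22} = (r_2 − r_1²) / (1 − r_1²)
r_1² = (0.699)² = 0.488601
Numerator = 0.06 − 0.4886 = -0.4286; denominator = 1 − 0.4886 = 0.5114
φ_{22} = -0.4286 / 0.5114 = -0.838

-0.838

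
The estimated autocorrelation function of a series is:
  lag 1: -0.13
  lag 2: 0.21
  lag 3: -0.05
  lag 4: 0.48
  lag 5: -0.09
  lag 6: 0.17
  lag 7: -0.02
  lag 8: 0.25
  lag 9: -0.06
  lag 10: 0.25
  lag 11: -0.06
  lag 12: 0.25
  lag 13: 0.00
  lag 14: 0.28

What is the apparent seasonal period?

The largest autocorrelation is r_4 = 0.48; the remaining lags stay at or below 0.28.
The dominant spike at lag 4 indicates a seasonal period of 4.

4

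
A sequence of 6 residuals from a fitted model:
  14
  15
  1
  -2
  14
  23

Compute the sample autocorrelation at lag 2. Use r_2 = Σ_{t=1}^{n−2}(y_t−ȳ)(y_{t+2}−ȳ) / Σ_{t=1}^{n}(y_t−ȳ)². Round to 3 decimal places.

-0.608

Mean ȳ = (14 + 15 + 1 − 2 + 14 + 23)/6 = 10.8333
Deviations from mean: 3.1667, 4.1667, -9.8333, -12.8333, 3.1667, 12.1667
Σ(y_t−ȳ)(y_{t+2}−ȳ) = (-31.1389) + (-53.4722) + (-31.1389) + (-156.1389) = -271.8889
Denominator Σ(y_t−ȳ)² = 446.8333
r_2 = -271.8889 / 446.8333 = -0.608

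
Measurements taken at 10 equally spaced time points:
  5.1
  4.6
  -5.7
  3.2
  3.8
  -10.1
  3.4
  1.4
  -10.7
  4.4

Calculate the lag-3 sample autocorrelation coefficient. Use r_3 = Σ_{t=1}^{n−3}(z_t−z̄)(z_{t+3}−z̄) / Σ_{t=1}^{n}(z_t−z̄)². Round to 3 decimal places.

Mean z̄ = (5.1 + 4.6 − 5.7 + 3.2 + 3.8 − 10.1 + 3.4 + 1.4 − 10.7 + 4.4)/10 = -0.0600
Numerator Σ_{t=1}^{7}(z_t−z̄)(z_{t+3}−z̄) = 230.6072
Denominator Σ(z_t−z̄)² = 353.6840
r_3 = 230.6072 / 353.6840 = 0.652

0.652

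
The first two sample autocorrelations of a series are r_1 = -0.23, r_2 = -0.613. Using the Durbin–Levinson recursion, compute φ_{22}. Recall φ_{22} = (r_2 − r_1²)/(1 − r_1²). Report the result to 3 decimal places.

φ_{22} = (r_2 − r_1²) / (1 − r_1²)
r_1² = (-0.23)² = 0.0529
Numerator = -0.613 − 0.0529 = -0.6659; denominator = 1 − 0.0529 = 0.9471
φ_{22} = -0.6659 / 0.9471 = -0.703

-0.703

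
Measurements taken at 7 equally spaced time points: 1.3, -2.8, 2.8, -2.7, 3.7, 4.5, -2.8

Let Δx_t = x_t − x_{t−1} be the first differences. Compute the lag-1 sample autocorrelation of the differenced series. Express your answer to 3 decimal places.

First differences Δx: -4.1, 5.6, -5.5, 6.4, 0.8, -7.3
Mean of differences = -0.6833
Numerator Σ(Δx_t−Δx̄)(Δx_{t+1}−Δx̄) = -85.1586
Denominator Σ(Δx_t−Δx̄)² = 170.5083
r_1(Δx) = -85.1586 / 170.5083 = -0.499

-0.499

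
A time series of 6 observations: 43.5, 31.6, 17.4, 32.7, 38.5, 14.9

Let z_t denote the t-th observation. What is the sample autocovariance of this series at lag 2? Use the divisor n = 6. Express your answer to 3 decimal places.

-52.678

Mean z̄ = (43.5 + 31.6 + 17.4 + 32.7 + 38.5 + 14.9)/6 = 29.7667
Deviations: 13.7333, 1.8333, -12.3667, 2.9333, 8.7333, -14.8667
Σ_{t=1}^{4}(z_t−z̄)(z_{t+2}−z̄) = -316.0689
γ_2 = -316.0689 / 6 = -52.678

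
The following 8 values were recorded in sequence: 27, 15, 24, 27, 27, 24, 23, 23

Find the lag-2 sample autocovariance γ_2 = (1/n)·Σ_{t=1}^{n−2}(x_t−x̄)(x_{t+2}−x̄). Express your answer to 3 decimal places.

Mean x̄ = (27 + 15 + 24 + 27 + 27 + 24 + 23 + 23)/8 = 23.7500
Σ_{t=1}^{6}(x_t−x̄)(x_{t+2}−x̄) = -28.6250
γ_2 = -28.6250 / 8 = -3.578

-3.578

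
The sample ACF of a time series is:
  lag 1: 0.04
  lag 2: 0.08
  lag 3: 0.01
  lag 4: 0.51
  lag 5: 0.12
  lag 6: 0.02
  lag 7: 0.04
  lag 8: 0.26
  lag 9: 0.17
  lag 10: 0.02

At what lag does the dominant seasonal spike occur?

4

The largest autocorrelation is r_4 = 0.51, with a weaker echo at lag 8 (0.26); the remaining lags stay at or below 0.17.
The dominant spike at lag 4 indicates a seasonal period of 4.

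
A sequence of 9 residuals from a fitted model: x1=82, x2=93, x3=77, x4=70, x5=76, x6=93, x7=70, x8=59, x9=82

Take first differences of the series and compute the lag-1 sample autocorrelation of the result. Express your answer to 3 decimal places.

-0.205

First differences Δx: 11, -16, -7, 6, 17, -23, -11, 23
Mean of differences = 0.0000
Numerator Σ(Δx_t−Δx̄)(Δx_{t+1}−Δx̄) = -395.0000
Denominator Σ(Δx_t−Δx̄)² = 1930.0000
r_1(Δx) = -395.0000 / 1930.0000 = -0.205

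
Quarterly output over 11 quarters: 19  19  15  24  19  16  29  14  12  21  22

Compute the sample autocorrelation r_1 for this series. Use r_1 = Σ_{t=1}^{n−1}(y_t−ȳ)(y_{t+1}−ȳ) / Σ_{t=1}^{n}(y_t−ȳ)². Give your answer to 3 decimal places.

-0.307

Mean ȳ = (19 + 19 + 15 + 24 + 19 + 16 + 29 + 14 + 12 + 21 + 22)/11 = 19.0909
Numerator Σ_{t=1}^{10}(y_t−ȳ)(y_{t+1}−ȳ) = -72.8264
Denominator Σ(y_t−ȳ)² = 236.9091
r_1 = -72.8264 / 236.9091 = -0.307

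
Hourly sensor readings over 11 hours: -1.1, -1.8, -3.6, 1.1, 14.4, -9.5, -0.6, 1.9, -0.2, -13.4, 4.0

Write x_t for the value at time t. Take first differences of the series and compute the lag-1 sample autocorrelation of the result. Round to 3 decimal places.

-0.489

First differences Δx: -0.7, -1.8, 4.7, 13.3, -23.9, 8.9, 2.5, -2.1, -13.2, 17.4
Mean of differences = 0.5100
Numerator Σ(Δx_t−Δx̄)(Δx_{t+1}−Δx̄) = -654.5741
Denominator Σ(Δx_t−Δx̄)² = 1338.1890
r_1(Δx) = -654.5741 / 1338.1890 = -0.489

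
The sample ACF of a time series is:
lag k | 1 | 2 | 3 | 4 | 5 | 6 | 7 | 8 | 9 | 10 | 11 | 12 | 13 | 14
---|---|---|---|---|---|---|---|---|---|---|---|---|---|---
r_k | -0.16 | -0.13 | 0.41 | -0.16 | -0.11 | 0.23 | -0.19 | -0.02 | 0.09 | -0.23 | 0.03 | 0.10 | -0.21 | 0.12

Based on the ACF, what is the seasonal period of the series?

The largest autocorrelation is r_3 = 0.41, with a weaker echo at lag 6 (0.23); the remaining lags stay at or below 0.12.
The dominant spike at lag 3 indicates a seasonal period of 3.

3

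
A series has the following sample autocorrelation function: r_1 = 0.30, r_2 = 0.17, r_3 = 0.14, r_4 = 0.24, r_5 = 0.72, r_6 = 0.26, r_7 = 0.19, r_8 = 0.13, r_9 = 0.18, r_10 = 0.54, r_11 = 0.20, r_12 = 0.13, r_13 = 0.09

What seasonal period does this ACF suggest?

The largest autocorrelation is r_5 = 0.72, with a weaker echo at lag 10 (0.54); the remaining lags stay at or below 0.30. The elevated value at lag 1 (0.30), dropping to 0.17 at lag 2, reflects decaying short-term dependence rather than seasonality.
The dominant spike at lag 5 indicates a seasonal period of 5.

5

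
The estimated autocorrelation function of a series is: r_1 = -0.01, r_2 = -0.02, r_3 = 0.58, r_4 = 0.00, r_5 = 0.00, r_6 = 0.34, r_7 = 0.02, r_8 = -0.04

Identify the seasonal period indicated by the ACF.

3

The largest autocorrelation is r_3 = 0.58, with a weaker echo at lag 6 (0.34); the remaining lags stay at or below 0.02.
The dominant spike at lag 3 indicates a seasonal period of 3.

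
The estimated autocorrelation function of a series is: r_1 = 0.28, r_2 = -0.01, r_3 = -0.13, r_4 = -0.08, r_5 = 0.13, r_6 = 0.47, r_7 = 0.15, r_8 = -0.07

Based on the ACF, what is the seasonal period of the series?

The largest autocorrelation is r_6 = 0.47; the remaining lags stay at or below 0.28.
The dominant spike at lag 6 indicates a seasonal period of 6.

6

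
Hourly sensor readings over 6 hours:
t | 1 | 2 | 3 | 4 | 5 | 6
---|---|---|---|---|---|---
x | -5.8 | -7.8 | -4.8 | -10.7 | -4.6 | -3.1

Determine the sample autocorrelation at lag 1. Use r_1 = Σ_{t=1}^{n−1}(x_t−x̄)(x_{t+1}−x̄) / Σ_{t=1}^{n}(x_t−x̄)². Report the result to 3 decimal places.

Mean x̄ = (-5.8 − 7.8 − 4.8 − 10.7 − 4.6 − 3.1)/6 = -6.1333
Deviations from mean: 0.3333, -1.6667, 1.3333, -4.5667, 1.5333, 3.0333
Σ(x_t−x̄)(x_{t+1}−x̄) = (-0.5556) + (-2.2222) + (-6.0889) + (-7.0022) + (4.6511) = -11.2178
Denominator Σ(x_t−x̄)² = 37.0733
r_1 = -11.2178 / 37.0733 = -0.303

-0.303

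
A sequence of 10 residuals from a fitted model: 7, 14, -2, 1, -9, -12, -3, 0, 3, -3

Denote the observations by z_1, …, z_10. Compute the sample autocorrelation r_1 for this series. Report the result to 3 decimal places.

0.381

Mean z̄ = (7 + 14 − 2 + 1 − 9 − 12 − 3 + 0 + 3 − 3)/10 = -0.4000
Numerator Σ_{t=1}^{9}(z_t−z̄)(z_{t+1}−z̄) = 190.6400
Denominator Σ(z_t−z̄)² = 500.4000
r_1 = 190.6400 / 500.4000 = 0.381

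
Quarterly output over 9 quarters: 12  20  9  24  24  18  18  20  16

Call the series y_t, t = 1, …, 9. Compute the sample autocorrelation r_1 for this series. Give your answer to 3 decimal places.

Mean ȳ = (12 + 20 + 9 + 24 + 24 + 18 + 18 + 20 + 16)/9 = 17.8889
Numerator Σ_{t=1}^{8}(y_t−ȳ)(y_{t+1}−ȳ) = -51.2346
Denominator Σ(y_t−ȳ)² = 200.8889
r_1 = -51.2346 / 200.8889 = -0.255

-0.255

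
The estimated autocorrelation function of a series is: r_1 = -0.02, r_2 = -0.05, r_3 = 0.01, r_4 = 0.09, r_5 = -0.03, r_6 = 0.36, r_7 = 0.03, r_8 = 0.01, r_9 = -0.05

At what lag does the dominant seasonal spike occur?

6

The largest autocorrelation is r_6 = 0.36; the remaining lags stay at or below 0.09.
The dominant spike at lag 6 indicates a seasonal period of 6.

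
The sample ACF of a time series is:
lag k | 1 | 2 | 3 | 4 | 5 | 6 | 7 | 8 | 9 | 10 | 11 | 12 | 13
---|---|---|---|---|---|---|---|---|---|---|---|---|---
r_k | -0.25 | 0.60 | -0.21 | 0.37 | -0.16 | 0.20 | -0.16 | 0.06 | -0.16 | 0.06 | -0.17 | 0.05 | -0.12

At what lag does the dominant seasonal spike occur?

2

The largest autocorrelation is r_2 = 0.60, with weaker echoes at lags 4 (0.37) and 6 (0.20); the remaining lags stay at or below 0.06.
The dominant spike at lag 2 indicates a seasonal period of 2.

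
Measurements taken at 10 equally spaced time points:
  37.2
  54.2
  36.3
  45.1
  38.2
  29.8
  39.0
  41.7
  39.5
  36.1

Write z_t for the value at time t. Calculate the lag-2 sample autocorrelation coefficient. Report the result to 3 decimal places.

Mean z̄ = (37.2 + 54.2 + 36.3 + 45.1 + 38.2 + 29.8 + 39.0 + 41.7 + 39.5 + 36.1)/10 = 39.7100
Numerator Σ_{t=1}^{8}(z_t−z̄)(z_{t+2}−z̄) = 12.7108
Denominator Σ(z_t−z̄)² = 374.9690
r_2 = 12.7108 / 374.9690 = 0.034

0.034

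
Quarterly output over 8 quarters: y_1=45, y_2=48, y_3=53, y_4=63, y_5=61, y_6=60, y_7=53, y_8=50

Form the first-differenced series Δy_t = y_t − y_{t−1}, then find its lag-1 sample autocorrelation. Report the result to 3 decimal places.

0.367

First differences Δy: 3, 5, 10, -2, -1, -7, -3
Mean of differences = 0.7143
Numerator Σ(Δy_t−Δȳ)(Δy_{t+1}−Δȳ) = 70.9184
Denominator Σ(Δy_t−Δȳ)² = 193.4286
r_1(Δy) = 70.9184 / 193.4286 = 0.367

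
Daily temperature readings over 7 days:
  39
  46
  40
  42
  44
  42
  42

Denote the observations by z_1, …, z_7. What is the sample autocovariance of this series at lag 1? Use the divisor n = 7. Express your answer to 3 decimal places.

-2.942

Mean z̄ = (39 + 46 + 40 + 42 + 44 + 42 + 42)/7 = 42.1429
Deviations: -3.1429, 3.8571, -2.1429, -0.1429, 1.8571, -0.1429, -0.1429
Σ_{t=1}^{6}(z_t−z̄)(z_{t+1}−z̄) = -20.5918
γ_1 = -20.5918 / 7 = -2.942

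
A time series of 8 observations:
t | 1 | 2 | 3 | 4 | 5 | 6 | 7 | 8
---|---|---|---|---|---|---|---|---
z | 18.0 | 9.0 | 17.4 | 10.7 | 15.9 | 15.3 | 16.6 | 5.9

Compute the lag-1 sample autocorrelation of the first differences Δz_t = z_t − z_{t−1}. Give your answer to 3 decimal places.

First differences Δz: -9.0, 8.4, -6.7, 5.2, -0.6, 1.3, -10.7
Mean of differences = -1.7286
Numerator Σ(Δz_t−Δz̄)(Δz_{t+1}−Δz̄) = -174.3808
Denominator Σ(Δz_t−Δz̄)² = 319.1143
r_1(Δz) = -174.3808 / 319.1143 = -0.546

-0.546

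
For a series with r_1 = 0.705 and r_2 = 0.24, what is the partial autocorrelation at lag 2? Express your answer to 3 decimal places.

-0.511

φ_{22} = (r_2 − r_1²) / (1 − r_1²)
r_1² = (0.705)² = 0.497025
Numerator = 0.24 − 0.4970 = -0.2570; denominator = 1 − 0.4970 = 0.5030
φ_{22} = -0.2570 / 0.5030 = -0.511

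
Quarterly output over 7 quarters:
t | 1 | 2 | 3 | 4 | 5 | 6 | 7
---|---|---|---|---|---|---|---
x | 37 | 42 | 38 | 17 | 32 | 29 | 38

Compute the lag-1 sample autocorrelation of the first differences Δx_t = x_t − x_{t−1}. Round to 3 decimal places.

First differences Δx: 5, -4, -21, 15, -3, 9
Mean of differences = 0.1667
Numerator Σ(Δx_t−Δx̄)(Δx_{t+1}−Δx̄) = -320.8611
Denominator Σ(Δx_t−Δx̄)² = 796.8333
r_1(Δx) = -320.8611 / 796.8333 = -0.403

-0.403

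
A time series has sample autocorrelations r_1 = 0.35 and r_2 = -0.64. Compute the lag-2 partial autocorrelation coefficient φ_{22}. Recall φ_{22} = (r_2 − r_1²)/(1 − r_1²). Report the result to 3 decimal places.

φ_{22} = (r_2 − r_1²) / (1 − r_1²)
r_1² = (0.35)² = 0.1225
Numerator = -0.64 − 0.1225 = -0.7625; denominator = 1 − 0.1225 = 0.8775
φ_{22} = -0.7625 / 0.8775 = -0.869

-0.869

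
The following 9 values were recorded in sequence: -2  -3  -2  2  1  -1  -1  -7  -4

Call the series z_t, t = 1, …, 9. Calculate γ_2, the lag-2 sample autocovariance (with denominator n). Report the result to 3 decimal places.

Mean z̄ = (-2 − 3 − 2 + 2 + 1 − 1 − 1 − 7 − 4)/9 = -1.8889
Σ_{t=1}^{7}(z_t−z̄)(z_{t+2}−z̄) = -5.0247
γ_2 = -5.0247 / 9 = -0.558

-0.558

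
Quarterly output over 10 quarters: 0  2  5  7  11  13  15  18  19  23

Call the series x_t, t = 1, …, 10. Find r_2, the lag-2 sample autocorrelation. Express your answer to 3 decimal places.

Mean x̄ = (0 + 2 + 5 + 7 + 11 + 13 + 15 + 18 + 19 + 23)/10 = 11.3000
Numerator Σ_{t=1}^{8}(x_t−x̄)(x_{t+2}−x̄) = 222.9200
Denominator Σ(x_t−x̄)² = 530.1000
r_2 = 222.9200 / 530.1000 = 0.421

0.421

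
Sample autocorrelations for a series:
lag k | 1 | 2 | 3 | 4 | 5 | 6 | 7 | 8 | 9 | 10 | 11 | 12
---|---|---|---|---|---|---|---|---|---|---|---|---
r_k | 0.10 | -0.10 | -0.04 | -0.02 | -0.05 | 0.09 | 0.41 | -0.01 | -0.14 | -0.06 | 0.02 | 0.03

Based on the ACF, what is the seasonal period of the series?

The largest autocorrelation is r_7 = 0.41; the remaining lags stay at or below 0.10.
The dominant spike at lag 7 indicates a seasonal period of 7.

7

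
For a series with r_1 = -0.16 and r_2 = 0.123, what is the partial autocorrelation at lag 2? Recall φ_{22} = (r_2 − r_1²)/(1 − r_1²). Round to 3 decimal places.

φ_{22} = (r_2 − r_1²) / (1 − r_1²)
r_1² = (-0.16)² = 0.0256
Numerator = 0.123 − 0.0256 = 0.0974; denominator = 1 − 0.0256 = 0.9744
φ_{22} = 0.0974 / 0.9744 = 0.100

0.100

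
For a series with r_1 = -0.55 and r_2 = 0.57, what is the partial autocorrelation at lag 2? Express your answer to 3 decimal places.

φ_{22} = (r_2 − r_1²) / (1 − r_1²)
r_1² = (-0.55)² = 0.3025
Numerator = 0.57 − 0.3025 = 0.2675; denominator = 1 − 0.3025 = 0.6975
φ_{22} = 0.2675 / 0.6975 = 0.384

0.384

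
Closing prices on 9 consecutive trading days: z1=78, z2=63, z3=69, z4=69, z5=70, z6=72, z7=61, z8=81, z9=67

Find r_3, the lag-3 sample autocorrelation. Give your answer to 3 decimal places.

-0.021

Mean z̄ = (78 + 63 + 69 + 69 + 70 + 72 + 61 + 81 + 67)/9 = 70.0000
Numerator Σ_{t=1}^{6}(z_t−z̄)(z_{t+3}−z̄) = -7.0000
Denominator Σ(z_t−z̄)² = 330.0000
r_3 = -7.0000 / 330.0000 = -0.021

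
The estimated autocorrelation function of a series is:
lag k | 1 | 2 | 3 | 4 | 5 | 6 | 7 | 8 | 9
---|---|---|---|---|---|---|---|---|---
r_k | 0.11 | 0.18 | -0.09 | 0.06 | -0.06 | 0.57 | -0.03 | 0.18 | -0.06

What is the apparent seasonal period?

The largest autocorrelation is r_6 = 0.57; the remaining lags stay at or below 0.18.
The dominant spike at lag 6 indicates a seasonal period of 6.

6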